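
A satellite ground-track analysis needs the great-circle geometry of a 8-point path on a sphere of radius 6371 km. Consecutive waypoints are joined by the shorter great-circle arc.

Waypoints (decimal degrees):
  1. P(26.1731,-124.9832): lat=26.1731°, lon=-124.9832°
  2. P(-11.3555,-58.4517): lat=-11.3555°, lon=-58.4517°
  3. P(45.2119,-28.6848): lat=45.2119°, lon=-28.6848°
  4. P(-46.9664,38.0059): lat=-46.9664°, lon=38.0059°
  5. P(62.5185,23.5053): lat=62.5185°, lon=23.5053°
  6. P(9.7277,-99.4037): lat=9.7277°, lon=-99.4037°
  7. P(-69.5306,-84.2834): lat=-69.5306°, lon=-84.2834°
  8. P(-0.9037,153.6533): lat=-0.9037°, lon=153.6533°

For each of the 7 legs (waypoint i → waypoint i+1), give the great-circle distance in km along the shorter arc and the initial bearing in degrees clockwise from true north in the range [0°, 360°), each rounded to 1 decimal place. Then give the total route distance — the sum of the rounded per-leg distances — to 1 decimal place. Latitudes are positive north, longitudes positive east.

Leg 1: dist=8308.3 km, bearing=111.2°
Leg 2: dist=6963.5 km, bearing=23.2°
Leg 3: dist=12140.3 km, bearing=138.4°
Leg 4: dist=12242.1 km, bearing=352.9°
Leg 5: dist=10627.9 km, bearing=303.8°
Leg 6: dist=8890.4 km, bearing=174.7°
Leg 7: dist=11101.4 km, bearing=239.3°
Total: 70273.9 km

Leg 1: φ1=0.4568068, φ2=-0.1981909, Δφ=-0.6549976, Δλ=1.1611937 rad; a=sin²(Δφ/2)+cosφ1·cosφ2·sin²(Δλ/2)=0.3682166371; c=2·atan2(√a, √(1-a))=1.304078518; dist=6371·c=8308.284 ≈ 8308.3 km; running total=8308.3 km
Leg 1 bearing: y=sinΔλ·cosφ2=0.89932286, x=cosφ1·sinφ2-sinφ1·cosφ2·cosΔλ=-0.34892831; θ=atan2(y, x)=111.2058° ≈ 111.2°
Leg 2: φ1=-0.1981909, φ2=0.7890965, Δφ=0.9872874, Δλ=0.5195304 rad; a=sin²(Δφ/2)+cosφ1·cosφ2·sin²(Δλ/2)=0.2700900095; c=2·atan2(√a, √(1-a))=1.093003860; dist=6371·c=6963.528 ≈ 6963.5 km; running total=15271.8 km
Leg 2 bearing: y=sinΔλ·cosφ2=0.34975838, x=cosφ1·sinφ2-sinφ1·cosφ2·cosΔλ=0.81623199; θ=atan2(y, x)=23.1953° ≈ 23.2°
Leg 3: φ1=0.7890965, φ2=-0.8197183, Δφ=-1.6088148, Δλ=1.1639723 rad; a=sin²(Δφ/2)+cosφ1·cosφ2·sin²(Δλ/2)=0.6642678905; c=2·atan2(√a, √(1-a))=1.905549211; dist=6371·c=12140.254 ≈ 12140.3 km; running total=27412.1 km
Leg 3 bearing: y=sinΔλ·cosφ2=0.62672891, x=cosφ1·sinφ2-sinφ1·cosφ2·cosΔλ=-0.70659403; θ=atan2(y, x)=138.4279° ≈ 138.4°
Leg 4: φ1=-0.8197183, φ2=1.0911537, Δφ=1.9108720, Δλ=-0.2530832 rad; a=sin²(Δφ/2)+cosφ1·cosφ2·sin²(Δλ/2)=0.6717950046; c=2·atan2(√a, √(1-a))=1.921533303; dist=6371·c=12242.089 ≈ 12242.1 km; running total=39654.2 km
Leg 4 bearing: y=sinΔλ·cosφ2=-0.11554558, x=cosφ1·sinφ2-sinφ1·cosφ2·cosΔλ=0.93198451; θ=atan2(y, x)=-7.0674° <0 so +360° → 352.9326° ≈ 352.9°
Leg 5: φ1=1.0911537, φ2=0.1697804, Δφ=-0.9213733, Δλ=-2.1451667 rad; a=sin²(Δφ/2)+cosφ1·cosφ2·sin²(Δλ/2)=0.5486053724; c=2·atan2(√a, √(1-a))=1.668160832; dist=6371·c=10627.853 ≈ 10627.9 km; running total=50282.1 km
Leg 5 bearing: y=sinΔλ·cosφ2=-0.82746362, x=cosφ1·sinφ2-sinφ1·cosφ2·cosΔλ=0.55304071; θ=atan2(y, x)=-56.2430° <0 so +360° → 303.7570° ≈ 303.8°
Leg 6: φ1=0.1697804, φ2=-1.2135379, Δφ=-1.3833183, Δλ=0.2638990 rad; a=sin²(Δφ/2)+cosφ1·cosφ2·sin²(Δλ/2)=0.4127754887; c=2·atan2(√a, √(1-a))=1.395450144; dist=6371·c=8890.413 ≈ 8890.4 km; running total=59172.5 km
Leg 6 bearing: y=sinΔλ·cosφ2=0.09121989, x=cosφ1·sinφ2-sinφ1·cosφ2·cosΔλ=-0.98043178; θ=atan2(y, x)=174.6845° ≈ 174.7°
Leg 7: φ1=-1.2135379, φ2=-0.0157725, Δφ=1.1977654, Δλ=4.1527788 rad; a=sin²(Δφ/2)+cosφ1·cosφ2·sin²(Δλ/2)=0.5854224635; c=2·atan2(√a, √(1-a))=1.742483467; dist=6371·c=11101.362 ≈ 11101.4 km; running total=70273.9 km
Leg 7 bearing: y=sinΔλ·cosφ2=-0.84735672, x=cosφ1·sinφ2-sinφ1·cosφ2·cosΔλ=-0.50279082; θ=atan2(y, x)=-120.6834° <0 so +360° → 239.3166° ≈ 239.3°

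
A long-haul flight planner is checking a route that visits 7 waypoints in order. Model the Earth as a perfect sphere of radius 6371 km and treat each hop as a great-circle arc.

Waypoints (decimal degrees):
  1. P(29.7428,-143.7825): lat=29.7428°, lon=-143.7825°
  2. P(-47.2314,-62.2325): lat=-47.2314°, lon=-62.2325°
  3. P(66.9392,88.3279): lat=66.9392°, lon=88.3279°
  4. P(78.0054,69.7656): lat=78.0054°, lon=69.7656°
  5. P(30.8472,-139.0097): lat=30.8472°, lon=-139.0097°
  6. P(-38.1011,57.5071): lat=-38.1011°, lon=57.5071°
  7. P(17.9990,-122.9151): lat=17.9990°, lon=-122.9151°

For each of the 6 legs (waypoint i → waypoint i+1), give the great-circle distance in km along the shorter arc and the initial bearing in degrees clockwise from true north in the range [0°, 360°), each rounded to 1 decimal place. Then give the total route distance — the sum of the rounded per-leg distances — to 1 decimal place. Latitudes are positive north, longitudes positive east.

Leg 1: dist=11799.4 km, bearing=135.6°
Leg 2: dist=17246.9 km, bearing=27.2°
Leg 3: dist=1363.9 km, bearing=341.9°
Leg 4: dist=7762.3 km, bearing=26.1°
Leg 5: dist=18303.2 km, bearing=237.4°
Leg 6: dist=17779.5 km, bearing=178.8°
Total: 74255.2 km

Leg 1: φ1=0.5191098, φ2=-0.8243434, Δφ=-1.3434532, Δλ=1.4233160 rad; a=sin²(Δφ/2)+cosφ1·cosφ2·sin²(Δλ/2)=0.6387782111; c=2·atan2(√a, √(1-a))=1.852045984; dist=6371·c=11799.385 ≈ 11799.4 km; running total=11799.4 km
Leg 1 bearing: y=sinΔλ·cosφ2=0.67166777, x=cosφ1·sinφ2-sinφ1·cosφ2·cosΔλ=-0.68689507; θ=atan2(y, x)=135.6422° ≈ 135.6°
Leg 2: φ1=-0.8243434, φ2=1.1683094, Δφ=1.9926529, Δλ=2.6277747 rad; a=sin²(Δφ/2)+cosφ1·cosφ2·sin²(Δλ/2)=0.9535395847; c=2·atan2(√a, √(1-a))=2.707089174; dist=6371·c=17246.865 ≈ 17246.9 km; running total=29046.3 km
Leg 2 bearing: y=sinΔλ·cosφ2=0.19252660, x=cosφ1·sinφ2-sinφ1·cosφ2·cosΔλ=0.37435396; θ=atan2(y, x)=27.2163° ≈ 27.2°
Leg 3: φ1=1.1683094, φ2=1.3614511, Δφ=0.1931416, Δλ=-0.3239733 rad; a=sin²(Δφ/2)+cosφ1·cosφ2·sin²(Δλ/2)=0.0114143763; c=2·atan2(√a, √(1-a))=0.214084768; dist=6371·c=1363.934 ≈ 1363.9 km; running total=30410.2 km
Leg 3 bearing: y=sinΔλ·cosφ2=-0.06615635, x=cosφ1·sinφ2-sinφ1·cosφ2·cosΔλ=0.20189029; θ=atan2(y, x)=-18.1432° <0 so +360° → 341.8568° ≈ 341.9°
Leg 4: φ1=1.3614511, φ2=0.5383852, Δφ=-0.8230659, Δλ=-3.6438164 rad; a=sin²(Δφ/2)+cosφ1·cosφ2·sin²(Δλ/2)=0.3274164716; c=2·atan2(√a, √(1-a))=1.218379551; dist=6371·c=7762.296 ≈ 7762.3 km; running total=38172.5 km
Leg 4 bearing: y=sinΔλ·cosφ2=0.41327936, x=cosφ1·sinφ2-sinφ1·cosφ2·cosΔλ=0.84265050; θ=atan2(y, x)=26.1257° ≈ 26.1°
Leg 5: φ1=0.5383852, φ2=-0.6649896, Δφ=-1.2033748, Δλ=3.4298652 rad; a=sin²(Δφ/2)+cosφ1·cosφ2·sin²(Δλ/2)=0.9820592723; c=2·atan2(√a, √(1-a))=2.872899102; dist=6371·c=18303.240 ≈ 18303.2 km; running total=56475.7 km
Leg 5 bearing: y=sinΔλ·cosφ2=-0.22371948, x=cosφ1·sinφ2-sinφ1·cosφ2·cosΔλ=-0.14291615; θ=atan2(y, x)=-122.5712° <0 so +360° → 237.4288° ≈ 237.4°
Leg 6: φ1=-0.6649896, φ2=0.3141418, Δφ=0.9791315, Δλ=-3.1489614 rad; a=sin²(Δφ/2)+cosφ1·cosφ2·sin²(Δλ/2)=0.9695306684; c=2·atan2(√a, √(1-a))=2.790685708; dist=6371·c=17779.459 ≈ 17779.5 km; running total=74255.2 km
Leg 6 bearing: y=sinΔλ·cosφ2=0.00700810, x=cosφ1·sinφ2-sinφ1·cosφ2·cosΔλ=-0.34367818; θ=atan2(y, x)=178.8318° ≈ 178.8°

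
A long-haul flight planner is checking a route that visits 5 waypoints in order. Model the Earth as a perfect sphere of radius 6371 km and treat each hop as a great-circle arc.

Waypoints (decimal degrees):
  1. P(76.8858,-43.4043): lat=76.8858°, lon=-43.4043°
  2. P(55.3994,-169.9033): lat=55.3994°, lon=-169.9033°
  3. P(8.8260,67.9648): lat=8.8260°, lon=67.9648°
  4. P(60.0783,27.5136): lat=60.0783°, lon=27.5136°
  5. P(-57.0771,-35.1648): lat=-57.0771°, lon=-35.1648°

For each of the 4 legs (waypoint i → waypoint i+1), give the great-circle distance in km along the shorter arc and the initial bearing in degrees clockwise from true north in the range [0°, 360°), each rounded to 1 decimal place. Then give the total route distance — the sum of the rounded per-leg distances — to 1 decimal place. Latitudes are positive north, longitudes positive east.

Leg 1: φ1=1.3419104, φ2=0.9669019, Δφ=-0.3750084, Δλ=-2.2078241 rad; a=sin²(Δφ/2)+cosφ1·cosφ2·sin²(Δλ/2)=0.1374865473; c=2·atan2(√a, √(1-a))=0.759722868; dist=6371·c=4840.194 ≈ 4840.2 km; running total=4840.2 km
Leg 1 bearing: y=sinΔλ·cosφ2=-0.45647791, x=cosφ1·sinφ2-sinφ1·cosφ2·cosΔλ=0.51571688; θ=atan2(y, x)=-41.5131° <0 so +360° → 318.4869° ≈ 318.5°
Leg 2: φ1=0.9669019, φ2=0.1540428, Δφ=-0.8128592, Δλ=4.1515815 rad; a=sin²(Δφ/2)+cosφ1·cosφ2·sin²(Δλ/2)=0.5860755002; c=2·atan2(√a, √(1-a))=1.743809182; dist=6371·c=11109.808 ≈ 11109.8 km; running total=15950.0 km
Leg 2 bearing: y=sinΔλ·cosφ2=-0.83679854, x=cosφ1·sinφ2-sinφ1·cosφ2·cosΔλ=0.51974247; θ=atan2(y, x)=-58.1552° <0 so +360° → 301.8448° ≈ 301.8°
Leg 3: φ1=0.1540428, φ2=1.0485641, Δφ=0.8945214, Δλ=-0.7060066 rad; a=sin²(Δφ/2)+cosφ1·cosφ2·sin²(Δλ/2)=0.2459667446; c=2·atan2(√a, √(1-a))=1.037857830; dist=6371·c=6612.192 ≈ 6612.2 km; running total=22562.2 km
Leg 3 bearing: y=sinΔλ·cosφ2=-0.32363192, x=cosφ1·sinφ2-sinφ1·cosφ2·cosΔλ=0.79820474; θ=atan2(y, x)=-22.0701° <0 so +360° → 337.9299° ≈ 337.9°
Leg 4: φ1=1.0485641, φ2=-0.9961833, Δφ=-2.0447475, Δλ=-1.0939444 rad; a=sin²(Δφ/2)+cosφ1·cosφ2·sin²(Δλ/2)=0.8015404829; c=2·atan2(√a, √(1-a))=2.218154231; dist=6371·c=14131.861 ≈ 14131.9 km; running total=36694.1 km
Leg 4 bearing: y=sinΔλ·cosφ2=-0.48287833, x=cosφ1·sinφ2-sinφ1·cosφ2·cosΔλ=-0.63491879; θ=atan2(y, x)=-142.7457° <0 so +360° → 217.2543° ≈ 217.3°

Leg 1: dist=4840.2 km, bearing=318.5°
Leg 2: dist=11109.8 km, bearing=301.8°
Leg 3: dist=6612.2 km, bearing=337.9°
Leg 4: dist=14131.9 km, bearing=217.3°
Total: 36694.1 km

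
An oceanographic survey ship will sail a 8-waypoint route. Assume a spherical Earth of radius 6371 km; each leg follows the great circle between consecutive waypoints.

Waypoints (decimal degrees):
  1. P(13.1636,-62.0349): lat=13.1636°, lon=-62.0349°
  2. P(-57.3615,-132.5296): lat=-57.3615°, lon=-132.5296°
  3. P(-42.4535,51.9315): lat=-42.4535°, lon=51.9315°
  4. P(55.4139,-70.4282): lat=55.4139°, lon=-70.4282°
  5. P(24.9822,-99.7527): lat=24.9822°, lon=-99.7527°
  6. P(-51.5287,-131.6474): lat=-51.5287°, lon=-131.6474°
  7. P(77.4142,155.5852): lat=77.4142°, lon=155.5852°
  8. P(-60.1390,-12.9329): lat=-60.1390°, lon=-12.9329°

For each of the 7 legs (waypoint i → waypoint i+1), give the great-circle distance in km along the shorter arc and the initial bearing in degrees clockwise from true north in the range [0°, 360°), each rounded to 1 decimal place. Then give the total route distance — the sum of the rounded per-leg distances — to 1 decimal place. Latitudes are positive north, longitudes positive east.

Leg 1: dist=10112.2 km, bearing=210.6°
Leg 2: dist=8908.4 km, bearing=183.3°
Leg 3: dist=15706.1 km, bearing=310.0°
Leg 4: dist=4138.9 km, bearing=227.2°
Leg 5: dist=9060.4 km, bearing=199.4°
Leg 6: dist=15164.9 km, bearing=342.4°
Leg 7: dist=18048.1 km, bearing=341.0°
Total: 81139.0 km

Leg 1: φ1=0.2297482, φ2=-1.0011470, Δφ=-1.2308952, Δλ=-1.2303646 rad; a=sin²(Δφ/2)+cosφ1·cosφ2·sin²(Δλ/2)=0.5082108320; c=2·atan2(√a, √(1-a))=1.587218729; dist=6371·c=10112.171 ≈ 10112.2 km; running total=10112.2 km
Leg 1 bearing: y=sinΔλ·cosφ2=-0.50838454, x=cosφ1·sinφ2-sinφ1·cosφ2·cosΔλ=-0.86097357; θ=atan2(y, x)=-149.4392° <0 so +360° → 210.5608° ≈ 210.6°
Leg 2: φ1=-1.0011470, φ2=-0.7409534, Δφ=0.2601937, Δλ=3.2194535 rad; a=sin²(Δφ/2)+cosφ1·cosφ2·sin²(Δλ/2)=0.4141634643; c=2·atan2(√a, √(1-a))=1.398268624; dist=6371·c=8908.369 ≈ 8908.4 km; running total=19020.6 km
Leg 2 bearing: y=sinΔλ·cosφ2=-0.05738971, x=cosφ1·sinφ2-sinφ1·cosφ2·cosΔλ=-0.98348095; θ=atan2(y, x)=-176.6604° <0 so +360° → 183.3396° ≈ 183.3°
Leg 3: φ1=-0.7409534, φ2=0.9671550, Δφ=1.7081084, Δλ=-2.1355796 rad; a=sin²(Δφ/2)+cosφ1·cosφ2·sin²(Δλ/2)=0.8899352453; c=2·atan2(√a, √(1-a))=2.465255214; dist=6371·c=15706.141 ≈ 15706.1 km; running total=34726.7 km
Leg 3 bearing: y=sinΔλ·cosφ2=-0.47949153, x=cosφ1·sinφ2-sinφ1·cosφ2·cosΔλ=0.40235543; θ=atan2(y, x)=-49.9990° <0 so +360° → 310.0010° ≈ 310.0°
Leg 4: φ1=0.9671550, φ2=0.4360216, Δφ=-0.5311334, Δλ=-0.5118091 rad; a=sin²(Δφ/2)+cosφ1·cosφ2·sin²(Δλ/2)=0.1018494749; c=2·atan2(√a, √(1-a))=0.649640932; dist=6371·c=4138.862 ≈ 4138.9 km; running total=38865.6 km
Leg 4 bearing: y=sinΔλ·cosφ2=-0.44393333, x=cosφ1·sinφ2-sinφ1·cosφ2·cosΔλ=-0.41088665; θ=atan2(y, x)=-132.7861° <0 so +360° → 227.2139° ≈ 227.2°
Leg 5: φ1=0.4360216, φ2=-0.8993455, Δφ=-1.3353671, Δλ=-0.5566675 rad; a=sin²(Δφ/2)+cosφ1·cosφ2·sin²(Δλ/2)=0.4259396837; c=2·atan2(√a, √(1-a))=1.422128655; dist=6371·c=9060.382 ≈ 9060.4 km; running total=47926.0 km
Leg 5 bearing: y=sinΔλ·cosφ2=-0.32870454, x=cosφ1·sinφ2-sinφ1·cosφ2·cosΔλ=-0.93274520; θ=atan2(y, x)=-160.5873° <0 so +360° → 199.4127° ≈ 199.4°
Leg 6: φ1=-0.8993455, φ2=1.3511327, Δφ=2.2504782, Δλ=5.0131546 rad; a=sin²(Δφ/2)+cosφ1·cosφ2·sin²(Δλ/2)=0.8619733410; c=2·atan2(√a, √(1-a))=2.380302629; dist=6371·c=15164.908 ≈ 15164.9 km; running total=63090.9 km
Leg 6 bearing: y=sinΔλ·cosφ2=-0.20811976, x=cosφ1·sinφ2-sinφ1·cosφ2·cosΔλ=0.65771374; θ=atan2(y, x)=-17.5589° <0 so +360° → 342.4411° ≈ 342.4°
Leg 7: φ1=1.3511327, φ2=-1.0496236, Δφ=-2.4007562, Δλ=-2.9411957 rad; a=sin²(Δφ/2)+cosφ1·cosφ2·sin²(Δλ/2)=0.9763591169; c=2·atan2(√a, √(1-a))=2.832856097; dist=6371·c=18048.126 ≈ 18048.1 km; running total=81139.0 km
Leg 7 bearing: y=sinΔλ·cosφ2=-0.09911067, x=cosφ1·sinφ2-sinφ1·cosφ2·cosΔλ=0.28723691; θ=atan2(y, x)=-19.0369° <0 so +360° → 340.9631° ≈ 341.0°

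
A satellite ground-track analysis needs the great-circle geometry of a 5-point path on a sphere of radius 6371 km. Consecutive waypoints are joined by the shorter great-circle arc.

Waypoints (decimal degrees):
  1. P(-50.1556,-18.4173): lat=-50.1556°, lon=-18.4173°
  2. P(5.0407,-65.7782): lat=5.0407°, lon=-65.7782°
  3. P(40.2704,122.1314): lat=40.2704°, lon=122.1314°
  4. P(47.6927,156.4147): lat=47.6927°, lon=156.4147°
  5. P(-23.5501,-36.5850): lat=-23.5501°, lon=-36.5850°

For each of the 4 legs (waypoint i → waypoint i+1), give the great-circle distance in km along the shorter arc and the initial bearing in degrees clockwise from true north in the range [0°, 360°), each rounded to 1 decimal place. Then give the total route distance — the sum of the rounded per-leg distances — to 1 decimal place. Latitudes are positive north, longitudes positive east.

Leg 1: φ1=-0.8753804, φ2=0.0879768, Δφ=0.9633572, Δλ=-0.8266036 rad; a=sin²(Δφ/2)+cosφ1·cosφ2·sin²(Δλ/2)=0.3175696879; c=2·atan2(√a, √(1-a))=1.197313224; dist=6371·c=7628.083 ≈ 7628.1 km; running total=7628.1 km
Leg 1 bearing: y=sinΔλ·cosφ2=-0.73278996, x=cosφ1·sinφ2-sinφ1·cosφ2·cosΔλ=0.57436539; θ=atan2(y, x)=-51.9104° <0 so +360° → 308.0896° ≈ 308.1°
Leg 2: φ1=0.0879768, φ2=0.7028511, Δφ=0.6148743, Δλ=3.2796412 rad; a=sin²(Δφ/2)+cosφ1·cosφ2·sin²(Δλ/2)=0.8480130875; c=2·atan2(√a, √(1-a))=2.340644420; dist=6371·c=14912.246 ≈ 14912.2 km; running total=22540.3 km
Leg 2 bearing: y=sinΔλ·cosφ2=-0.10499714, x=cosφ1·sinφ2-sinφ1·cosφ2·cosΔλ=0.71029794; θ=atan2(y, x)=-8.4086° <0 so +360° → 351.5914° ≈ 351.6°
Leg 3: φ1=0.7028511, φ2=0.8323946, Δφ=0.1295436, Δλ=0.5983565 rad; a=sin²(Δφ/2)+cosφ1·cosφ2·sin²(Δλ/2)=0.0488037478; c=2·atan2(√a, √(1-a))=0.445506543; dist=6371·c=2838.322 ≈ 2838.3 km; running total=25378.6 km
Leg 3 bearing: y=sinΔλ·cosφ2=0.37915110, x=cosφ1·sinφ2-sinφ1·cosφ2·cosΔλ=0.20477357; θ=atan2(y, x)=61.6272° ≈ 61.6°
Leg 4: φ1=0.8323946, φ2=-0.4110268, Δφ=-1.2434214, Δλ=-3.3684802 rad; a=sin²(Δφ/2)+cosφ1·cosφ2·sin²(Δλ/2)=0.9483581230; c=2·atan2(√a, √(1-a))=2.683090021; dist=6371·c=17093.967 ≈ 17094.0 km; running total=42472.6 km
Leg 4 bearing: y=sinΔλ·cosφ2=0.20621044, x=cosφ1·sinφ2-sinφ1·cosφ2·cosΔλ=0.39163405; θ=atan2(y, x)=27.7685° ≈ 27.8°

Leg 1: dist=7628.1 km, bearing=308.1°
Leg 2: dist=14912.2 km, bearing=351.6°
Leg 3: dist=2838.3 km, bearing=61.6°
Leg 4: dist=17094.0 km, bearing=27.8°
Total: 42472.6 km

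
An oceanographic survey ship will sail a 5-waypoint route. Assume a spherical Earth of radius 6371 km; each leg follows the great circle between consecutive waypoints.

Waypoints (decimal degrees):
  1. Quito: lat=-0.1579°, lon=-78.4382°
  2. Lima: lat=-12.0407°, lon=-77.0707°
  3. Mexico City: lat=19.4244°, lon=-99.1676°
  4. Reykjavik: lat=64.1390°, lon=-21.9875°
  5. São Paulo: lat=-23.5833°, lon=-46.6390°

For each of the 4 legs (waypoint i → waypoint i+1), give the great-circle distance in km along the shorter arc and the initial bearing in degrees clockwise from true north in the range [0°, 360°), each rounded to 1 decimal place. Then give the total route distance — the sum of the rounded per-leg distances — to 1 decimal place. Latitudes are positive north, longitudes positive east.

Leg 1: dist=1329.9 km, bearing=173.5°
Leg 2: dist=4254.3 km, bearing=325.0°
Leg 3: dist=7451.4 km, bearing=27.5°
Leg 4: dist=9986.5 km, bearing=202.5°
Total: 23022.1 km

Leg 1: φ1=-0.0027559, φ2=-0.2101499, Δφ=-0.2073940, Δλ=0.0238674 rad; a=sin²(Δφ/2)+cosφ1·cosφ2·sin²(Δλ/2)=0.0108538512; c=2·atan2(√a, √(1-a))=0.208742414; dist=6371·c=1329.898 ≈ 1329.9 km; running total=1329.9 km
Leg 1 bearing: y=sinΔλ·cosφ2=0.02334007, x=cosφ1·sinφ2-sinφ1·cosφ2·cosΔλ=-0.20591120; θ=atan2(y, x)=173.5331° ≈ 173.5°
Leg 2: φ1=-0.2101499, φ2=0.3390197, Δφ=0.5491696, Δλ=-0.3856637 rad; a=sin²(Δφ/2)+cosφ1·cosφ2·sin²(Δλ/2)=0.1073940128; c=2·atan2(√a, √(1-a))=0.667757953; dist=6371·c=4254.286 ≈ 4254.3 km; running total=5584.2 km
Leg 2 bearing: y=sinΔλ·cosφ2=-0.35476272, x=cosφ1·sinφ2-sinφ1·cosφ2·cosΔλ=0.50752888; θ=atan2(y, x)=-34.9536° <0 so +360° → 325.0464° ≈ 325.0°
Leg 3: φ1=0.3390197, φ2=1.1194367, Δφ=0.7804170, Δλ=1.3470469 rad; a=sin²(Δφ/2)+cosφ1·cosφ2·sin²(Δλ/2)=0.3047329045; c=2·atan2(√a, √(1-a))=1.169584534; dist=6371·c=7451.423 ≈ 7451.4 km; running total=13035.6 km
Leg 3 bearing: y=sinΔλ·cosφ2=0.42531620, x=cosφ1·sinφ2-sinφ1·cosφ2·cosΔλ=0.81644913; θ=atan2(y, x)=27.5165° ≈ 27.5°
Leg 4: φ1=1.1194367, φ2=-0.4116062, Δφ=-1.5310430, Δλ=-0.4302498 rad; a=sin²(Δφ/2)+cosφ1·cosφ2·sin²(Δλ/2)=0.4983452369; c=2·atan2(√a, √(1-a))=1.567486795; dist=6371·c=9986.458 ≈ 9986.5 km; running total=23022.1 km
Leg 4 bearing: y=sinΔλ·cosφ2=-0.38226161, x=cosφ1·sinφ2-sinφ1·cosφ2·cosΔλ=-0.92404822; θ=atan2(y, x)=-157.5260° <0 so +360° → 202.4740° ≈ 202.5°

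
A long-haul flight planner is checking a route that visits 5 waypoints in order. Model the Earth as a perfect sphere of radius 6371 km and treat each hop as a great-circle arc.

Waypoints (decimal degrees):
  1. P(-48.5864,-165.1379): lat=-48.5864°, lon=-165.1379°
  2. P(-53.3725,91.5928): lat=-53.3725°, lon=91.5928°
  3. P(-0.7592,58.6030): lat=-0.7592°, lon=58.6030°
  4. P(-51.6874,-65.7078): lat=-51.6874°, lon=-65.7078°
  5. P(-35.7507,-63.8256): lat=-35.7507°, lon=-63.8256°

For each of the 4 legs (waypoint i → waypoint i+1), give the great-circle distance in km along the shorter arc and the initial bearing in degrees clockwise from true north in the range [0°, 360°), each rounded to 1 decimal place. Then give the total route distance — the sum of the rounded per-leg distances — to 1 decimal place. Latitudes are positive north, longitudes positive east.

Leg 1: φ1=-0.8479927, φ2=-0.9315259, Δφ=-0.0835332, Δλ=4.4807960 rad; a=sin²(Δφ/2)+cosφ1·cosφ2·sin²(Δλ/2)=0.2443610662; c=2·atan2(√a, √(1-a))=1.034125290; dist=6371·c=6588.412 ≈ 6588.4 km; running total=6588.4 km
Leg 1 bearing: y=sinΔλ·cosφ2=-0.58068183, x=cosφ1·sinφ2-sinφ1·cosφ2·cosΔλ=-0.63356417; θ=atan2(y, x)=-137.4937° <0 so +360° → 222.5063° ≈ 222.5°
Leg 2: φ1=-0.9315259, φ2=-0.0132505, Δφ=0.9182753, Δλ=-0.5757806 rad; a=sin²(Δφ/2)+cosφ1·cosφ2·sin²(Δλ/2)=0.2444965368; c=2·atan2(√a, √(1-a))=1.034440523; dist=6371·c=6590.421 ≈ 6590.4 km; running total=13178.8 km
Leg 2 bearing: y=sinΔλ·cosφ2=-0.54444192, x=cosφ1·sinφ2-sinφ1·cosφ2·cosΔλ=0.66517284; θ=atan2(y, x)=-39.3002° <0 so +360° → 320.6998° ≈ 320.7°
Leg 3: φ1=-0.0132505, φ2=-0.9021153, Δφ=-0.8888648, Δλ=-2.1696328 rad; a=sin²(Δφ/2)+cosφ1·cosφ2·sin²(Δλ/2)=0.6695140635; c=2·atan2(√a, √(1-a))=1.916679978; dist=6371·c=12211.168 ≈ 12211.2 km; running total=25390.0 km
Leg 3 bearing: y=sinΔλ·cosφ2=-0.51207510, x=cosφ1·sinφ2-sinφ1·cosφ2·cosΔλ=-0.78920151; θ=atan2(y, x)=-147.0224° <0 so +360° → 212.9776° ≈ 213.0°
Leg 4: φ1=-0.9021153, φ2=-0.6239674, Δφ=0.2781479, Δλ=0.0328506 rad; a=sin²(Δφ/2)+cosφ1·cosφ2·sin²(Δλ/2)=0.0193529122; c=2·atan2(√a, √(1-a))=0.279134821; dist=6371·c=1778.368 ≈ 1778.4 km; running total=27168.4 km
Leg 4 bearing: y=sinΔλ·cosφ2=0.02665565, x=cosφ1·sinφ2-sinφ1·cosφ2·cosΔλ=0.27423162; θ=atan2(y, x)=5.5518° ≈ 5.6°

Leg 1: dist=6588.4 km, bearing=222.5°
Leg 2: dist=6590.4 km, bearing=320.7°
Leg 3: dist=12211.2 km, bearing=213.0°
Leg 4: dist=1778.4 km, bearing=5.6°
Total: 27168.4 km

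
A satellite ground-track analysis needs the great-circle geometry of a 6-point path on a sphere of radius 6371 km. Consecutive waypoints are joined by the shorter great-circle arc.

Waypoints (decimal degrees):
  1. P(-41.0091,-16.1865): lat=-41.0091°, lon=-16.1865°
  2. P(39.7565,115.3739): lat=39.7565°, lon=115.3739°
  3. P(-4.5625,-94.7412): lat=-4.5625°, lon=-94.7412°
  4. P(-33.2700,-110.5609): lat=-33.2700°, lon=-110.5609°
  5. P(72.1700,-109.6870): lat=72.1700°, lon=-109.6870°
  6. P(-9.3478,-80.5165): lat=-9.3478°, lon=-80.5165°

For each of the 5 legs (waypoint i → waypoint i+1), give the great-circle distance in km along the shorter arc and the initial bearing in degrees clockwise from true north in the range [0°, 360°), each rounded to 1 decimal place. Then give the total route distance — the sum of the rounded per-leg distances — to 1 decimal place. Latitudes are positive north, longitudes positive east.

Leg 1: φ1=-0.7157438, φ2=0.6938818, Δφ=1.4096256, Δλ=2.2961621 rad; a=sin²(Δφ/2)+cosφ1·cosφ2·sin²(Δλ/2)=0.9022494265; c=2·atan2(√a, √(1-a))=2.505627565; dist=6371·c=15963.353 ≈ 15963.4 km; running total=15963.4 km
Leg 1 bearing: y=sinΔλ·cosφ2=0.57523683, x=cosφ1·sinφ2-sinφ1·cosφ2·cosΔλ=0.14793303; θ=atan2(y, x)=75.5778° ≈ 75.6°
Leg 2: φ1=0.6938818, φ2=-0.0796306, Δφ=-0.7735125, Δλ=-3.6672003 rad; a=sin²(Δφ/2)+cosφ1·cosφ2·sin²(Δλ/2)=0.8568825041; c=2·atan2(√a, √(1-a))=2.365655542; dist=6371·c=15071.591 ≈ 15071.6 km; running total=31035.0 km
Leg 2 bearing: y=sinΔλ·cosφ2=0.50014879, x=cosφ1·sinφ2-sinφ1·cosφ2·cosΔλ=0.49029654; θ=atan2(y, x)=45.5699° ≈ 45.6°
Leg 3: φ1=-0.0796306, φ2=-0.5806710, Δφ=-0.5010404, Δλ=-0.2761059 rad; a=sin²(Δφ/2)+cosφ1·cosφ2·sin²(Δλ/2)=0.0772420060; c=2·atan2(√a, √(1-a))=0.563265538; dist=6371·c=3588.565 ≈ 3588.6 km; running total=34623.6 km
Leg 3 bearing: y=sinΔλ·cosφ2=-0.22792867, x=cosφ1·sinφ2-sinφ1·cosφ2·cosΔλ=-0.48285736; θ=atan2(y, x)=-154.7307° <0 so +360° → 205.2693° ≈ 205.3°
Leg 4: φ1=-0.5806710, φ2=1.2596041, Δφ=1.8402752, Δλ=0.0152524 rad; a=sin²(Δφ/2)+cosφ1·cosφ2·sin²(Δλ/2)=0.6331294480; c=2·atan2(√a, √(1-a))=1.840306056; dist=6371·c=11724.590 ≈ 11724.6 km; running total=46348.2 km
Leg 4 bearing: y=sinΔλ·cosφ2=0.00467002, x=cosφ1·sinφ2-sinφ1·cosφ2·cosΔλ=0.96389024; θ=atan2(y, x)=0.2776° ≈ 0.3°
Leg 5: φ1=1.2596041, φ2=-0.1631499, Δφ=-1.4227540, Δλ=0.5091213 rad; a=sin²(Δφ/2)+cosφ1·cosφ2·sin²(Δλ/2)=0.4454078796; c=2·atan2(√a, √(1-a))=1.461393979; dist=6371·c=9310.541 ≈ 9310.5 km; running total=55658.7 km
Leg 5 bearing: y=sinΔλ·cosφ2=0.48093761, x=cosφ1·sinφ2-sinφ1·cosφ2·cosΔλ=-0.86992977; θ=atan2(y, x)=151.0641° ≈ 151.1°

Leg 1: dist=15963.4 km, bearing=75.6°
Leg 2: dist=15071.6 km, bearing=45.6°
Leg 3: dist=3588.6 km, bearing=205.3°
Leg 4: dist=11724.6 km, bearing=0.3°
Leg 5: dist=9310.5 km, bearing=151.1°
Total: 55658.7 km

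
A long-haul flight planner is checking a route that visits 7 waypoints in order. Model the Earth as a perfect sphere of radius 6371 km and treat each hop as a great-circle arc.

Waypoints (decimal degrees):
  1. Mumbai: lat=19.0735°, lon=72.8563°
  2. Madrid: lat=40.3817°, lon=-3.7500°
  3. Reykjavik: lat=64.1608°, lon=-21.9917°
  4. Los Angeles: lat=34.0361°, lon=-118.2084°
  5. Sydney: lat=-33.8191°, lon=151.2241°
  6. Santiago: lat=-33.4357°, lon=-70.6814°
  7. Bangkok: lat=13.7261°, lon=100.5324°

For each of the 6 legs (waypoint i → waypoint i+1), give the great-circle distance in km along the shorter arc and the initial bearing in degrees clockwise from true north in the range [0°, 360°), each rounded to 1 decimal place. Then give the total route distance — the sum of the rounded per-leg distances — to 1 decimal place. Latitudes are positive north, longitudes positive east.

Leg 1: dist=7534.6 km, bearing=306.8°
Leg 2: dist=2896.5 km, bearing=341.9°
Leg 3: dist=6928.9 km, bearing=291.5°
Leg 4: dist=12071.6 km, bearing=241.2°
Leg 5: dist=11351.1 km, bearing=145.3°
Leg 6: dist=17650.3 km, bearing=155.9°
Total: 58433.0 km

Leg 1: φ1=0.3328954, φ2=0.7047936, Δφ=0.3718982, Δλ=-1.3370322 rad; a=sin²(Δφ/2)+cosφ1·cosφ2·sin²(Δλ/2)=0.3107610543; c=2·atan2(√a, √(1-a))=1.182645022; dist=6371·c=7534.631 ≈ 7534.6 km; running total=7534.6 km
Leg 1 bearing: y=sinΔλ·cosφ2=-0.74102684, x=cosφ1·sinφ2-sinφ1·cosφ2·cosΔλ=0.55464738; θ=atan2(y, x)=-53.1857° <0 so +360° → 306.8143° ≈ 306.8°
Leg 2: φ1=0.7047936, φ2=1.1198172, Δφ=0.4150236, Δλ=-0.3183777 rad; a=sin²(Δφ/2)+cosφ1·cosφ2·sin²(Δλ/2)=0.0507891209; c=2·atan2(√a, √(1-a))=0.454634121; dist=6371·c=2896.474 ≈ 2896.5 km; running total=10431.1 km
Leg 2 bearing: y=sinΔλ·cosφ2=-0.13643153, x=cosφ1·sinφ2-sinφ1·cosφ2·cosΔλ=0.41740242; θ=atan2(y, x)=-18.1004° <0 so +360° → 341.8996° ≈ 341.9°
Leg 3: φ1=1.1198172, φ2=0.5940420, Δφ=-0.5257752, Δλ=-1.6792982 rad; a=sin²(Δφ/2)+cosφ1·cosφ2·sin²(Δλ/2)=0.2676782944; c=2·atan2(√a, √(1-a))=1.087564457; dist=6371·c=6928.873 ≈ 6928.9 km; running total=17360.0 km
Leg 3 bearing: y=sinΔλ·cosφ2=-0.82381195, x=cosφ1·sinφ2-sinφ1·cosφ2·cosΔλ=0.32471583; θ=atan2(y, x)=-68.4875° <0 so +360° → 291.5125° ≈ 291.5°
Leg 4: φ1=0.5940420, φ2=-0.5902546, Δφ=-1.1842967, Δλ=4.7024842 rad; a=sin²(Δφ/2)+cosφ1·cosφ2·sin²(Δλ/2)=0.6591705622; c=2·atan2(√a, √(1-a))=1.894775386; dist=6371·c=12071.614 ≈ 12071.6 km; running total=29431.6 km
Leg 4 bearing: y=sinΔλ·cosφ2=-0.83075823, x=cosφ1·sinφ2-sinφ1·cosφ2·cosΔλ=-0.45661767; θ=atan2(y, x)=-118.7949° <0 so +360° → 241.2051° ≈ 241.2°
Leg 5: φ1=-0.5902546, φ2=-0.5835631, Δφ=0.0066916, Δλ=-3.8729816 rad; a=sin²(Δφ/2)+cosφ1·cosφ2·sin²(Δλ/2)=0.6046595012; c=2·atan2(√a, √(1-a))=1.781674809; dist=6371·c=11351.050 ≈ 11351.1 km; running total=40782.7 km
Leg 5 bearing: y=sinΔλ·cosφ2=0.55736903, x=cosφ1·sinφ2-sinφ1·cosφ2·cosΔλ=-0.80344590; θ=atan2(y, x)=145.2501° ≈ 145.3°
Leg 6: φ1=-0.5835631, φ2=0.2395656, Δφ=0.8231287, Δλ=2.9882445 rad; a=sin²(Δφ/2)+cosφ1·cosφ2·sin²(Δλ/2)=0.9659504874; c=2·atan2(√a, √(1-a))=2.770415368; dist=6371·c=17650.316 ≈ 17650.3 km; running total=58433.0 km
Leg 6 bearing: y=sinΔλ·cosφ2=0.14838551, x=cosφ1·sinφ2-sinφ1·cosφ2·cosΔλ=-0.33097177; θ=atan2(y, x)=155.8517° ≈ 155.9°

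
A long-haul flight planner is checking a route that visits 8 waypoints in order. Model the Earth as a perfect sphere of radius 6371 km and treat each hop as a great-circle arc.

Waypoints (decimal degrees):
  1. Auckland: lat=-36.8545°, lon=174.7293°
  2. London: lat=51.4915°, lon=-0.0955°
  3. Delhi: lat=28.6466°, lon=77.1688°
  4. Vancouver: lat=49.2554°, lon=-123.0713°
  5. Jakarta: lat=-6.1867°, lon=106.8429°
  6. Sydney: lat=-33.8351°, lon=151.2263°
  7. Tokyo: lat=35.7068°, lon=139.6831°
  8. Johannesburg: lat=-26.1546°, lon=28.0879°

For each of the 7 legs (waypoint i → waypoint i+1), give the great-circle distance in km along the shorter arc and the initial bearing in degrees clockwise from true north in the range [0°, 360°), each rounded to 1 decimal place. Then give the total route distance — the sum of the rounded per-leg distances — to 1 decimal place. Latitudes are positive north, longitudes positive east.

Leg 1: dist=18337.1 km, bearing=347.5°
Leg 2: dist=6704.0 km, bearing=80.2°
Leg 3: dist=11123.2 km, bearing=13.3°
Leg 4: dist=13339.6 km, bearing=298.6°
Leg 5: dist=5497.9 km, bearing=130.1°
Leg 6: dist=7825.2 km, bearing=350.1°
Leg 7: dist=13532.8 km, bearing=258.8°
Total: 76359.8 km

Leg 1: φ1=-0.6432324, φ2=0.8986962, Δφ=1.5419286, Δλ=-3.0512684 rad; a=sin²(Δφ/2)+cosφ1·cosφ2·sin²(Δλ/2)=0.9827576371; c=2·atan2(√a, √(1-a))=2.878211682; dist=6371·c=18337.087 ≈ 18337.1 km; running total=18337.1 km
Leg 1 bearing: y=sinΔλ·cosφ2=-0.05616223, x=cosφ1·sinφ2-sinφ1·cosφ2·cosΔλ=0.25421656; θ=atan2(y, x)=-12.4578° <0 so +360° → 347.5422° ≈ 347.5°
Leg 2: φ1=0.8986962, φ2=0.4999775, Δφ=-0.3987187, Δλ=1.3485164 rad; a=sin²(Δφ/2)+cosφ1·cosφ2·sin²(Δλ/2)=0.2521988389; c=2·atan2(√a, √(1-a))=1.052268152; dist=6371·c=6704.000 ≈ 6704.0 km; running total=25041.1 km
Leg 2 bearing: y=sinΔλ·cosφ2=0.85600225, x=cosφ1·sinφ2-sinφ1·cosφ2·cosΔλ=0.14710025; θ=atan2(y, x)=80.2492° ≈ 80.2°
Leg 3: φ1=0.4999775, φ2=0.8596689, Δφ=0.3596914, Δλ=-3.4948490 rad; a=sin²(Δφ/2)+cosφ1·cosφ2·sin²(Δλ/2)=0.5871074942; c=2·atan2(√a, √(1-a))=1.745904836; dist=6371·c=11123.160 ≈ 11123.2 km; running total=36164.3 km
Leg 3 bearing: y=sinΔλ·cosφ2=0.22580076, x=cosφ1·sinφ2-sinφ1·cosφ2·cosΔλ=0.95846917; θ=atan2(y, x)=13.2563° ≈ 13.3°
Leg 4: φ1=0.8596689, φ2=-0.1079783, Δφ=-0.9676472, Δλ=4.0127598 rad; a=sin²(Δφ/2)+cosφ1·cosφ2·sin²(Δλ/2)=0.7497444103; c=2·atan2(√a, √(1-a))=2.093804944; dist=6371·c=13339.631 ≈ 13339.6 km; running total=49503.9 km
Leg 4 bearing: y=sinΔλ·cosφ2=-0.76062519, x=cosφ1·sinφ2-sinφ1·cosφ2·cosΔλ=0.41468089; θ=atan2(y, x)=-61.4015° <0 so +360° → 298.5985° ≈ 298.6°
Leg 5: φ1=-0.1079783, φ2=-0.5905339, Δφ=-0.4825556, Δλ=0.7746365 rad; a=sin²(Δφ/2)+cosφ1·cosφ2·sin²(Δλ/2)=0.1749054306; c=2·atan2(√a, √(1-a))=0.862962975; dist=6371·c=5497.937 ≈ 5497.9 km; running total=55001.8 km
Leg 5 bearing: y=sinΔλ·cosφ2=0.58099885, x=cosφ1·sinφ2-sinφ1·cosφ2·cosΔλ=-0.48958596; θ=atan2(y, x)=130.1196° ≈ 130.1°
Leg 6: φ1=-0.5905339, φ2=0.6232012, Δφ=1.2137351, Δλ=-0.2014668 rad; a=sin²(Δφ/2)+cosφ1·cosφ2·sin²(Δλ/2)=0.3320599730; c=2·atan2(√a, √(1-a))=1.228256918; dist=6371·c=7825.225 ≈ 7825.2 km; running total=62827.0 km
Leg 6 bearing: y=sinΔλ·cosφ2=-0.16248951, x=cosφ1·sinφ2-sinφ1·cosφ2·cosΔλ=0.92778324; θ=atan2(y, x)=-9.9339° <0 so +360° → 350.0661° ≈ 350.1°
Leg 7: φ1=0.6232012, φ2=-0.4564839, Δφ=-1.0796851, Δλ=-1.9477037 rad; a=sin²(Δφ/2)+cosφ1·cosφ2·sin²(Δλ/2)=0.7627613562; c=2·atan2(√a, √(1-a))=2.124125716; dist=6371·c=13532.805 ≈ 13532.8 km; running total=76359.8 km
Leg 7 bearing: y=sinΔλ·cosφ2=-0.83460242, x=cosφ1·sinφ2-sinφ1·cosφ2·cosΔλ=-0.16512017; θ=atan2(y, x)=-101.1910° <0 so +360° → 258.8090° ≈ 258.8°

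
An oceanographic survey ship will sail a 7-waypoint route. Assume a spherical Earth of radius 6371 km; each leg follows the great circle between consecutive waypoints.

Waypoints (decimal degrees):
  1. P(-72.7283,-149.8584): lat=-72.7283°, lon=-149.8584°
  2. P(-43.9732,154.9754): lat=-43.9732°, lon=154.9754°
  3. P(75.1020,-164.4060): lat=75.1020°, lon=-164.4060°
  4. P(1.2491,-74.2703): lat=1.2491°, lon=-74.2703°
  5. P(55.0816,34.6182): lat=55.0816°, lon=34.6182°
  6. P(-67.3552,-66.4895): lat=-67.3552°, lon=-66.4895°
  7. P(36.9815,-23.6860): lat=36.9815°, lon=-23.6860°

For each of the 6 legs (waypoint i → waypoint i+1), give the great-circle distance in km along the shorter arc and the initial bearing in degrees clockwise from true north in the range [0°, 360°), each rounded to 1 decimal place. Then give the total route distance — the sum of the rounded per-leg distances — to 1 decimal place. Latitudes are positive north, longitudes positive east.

Leg 1: dist=4255.8 km, bearing=287.5°
Leg 2: dist=13570.4 km, bearing=11.4°
Leg 3: dist=9877.2 km, bearing=89.5°
Leg 4: dist=11079.0 km, bearing=33.3°
Leg 5: dist=15907.0 km, bearing=218.9°
Leg 6: dist=12146.9 km, bearing=35.1°
Total: 66836.3 km

Leg 1: φ1=-1.2693483, φ2=-0.7674771, Δφ=0.5018712, Δλ=5.3203535 rad; a=sin²(Δφ/2)+cosφ1·cosφ2·sin²(Δλ/2)=0.1074692714; c=2·atan2(√a, √(1-a))=0.668000988; dist=6371·c=4255.834 ≈ 4255.8 km; running total=4255.8 km
Leg 1 bearing: y=sinΔλ·cosφ2=-0.59070966, x=cosφ1·sinφ2-sinφ1·cosφ2·cosΔλ=0.18638832; θ=atan2(y, x)=-72.4878° <0 so +360° → 287.5122° ≈ 287.5°
Leg 2: φ1=-0.7674771, φ2=1.3107772, Δφ=2.0782543, Δλ=-5.5742570 rad; a=sin²(Δφ/2)+cosφ1·cosφ2·sin²(Δλ/2)=0.7652685387; c=2·atan2(√a, √(1-a))=2.130030365; dist=6371·c=13570.423 ≈ 13570.4 km; running total=17826.2 km
Leg 2 bearing: y=sinΔλ·cosφ2=0.16737680, x=cosφ1·sinφ2-sinφ1·cosφ2·cosΔλ=0.83097257; θ=atan2(y, x)=11.3883° ≈ 11.4°
Leg 3: φ1=1.3107772, φ2=0.0218009, Δφ=-1.2889763, Δλ=1.5731647 rad; a=sin²(Δφ/2)+cosφ1·cosφ2·sin²(Δλ/2)=0.4897711843; c=2·atan2(√a, √(1-a))=1.550337268; dist=6371·c=9877.199 ≈ 9877.2 km; running total=27703.4 km
Leg 3 bearing: y=sinΔλ·cosφ2=0.99975957, x=cosφ1·sinφ2-sinφ1·cosφ2·cosΔλ=0.00789280; θ=atan2(y, x)=89.5477° ≈ 89.5°
Leg 4: φ1=0.0218009, φ2=0.9613553, Δφ=0.9395544, Δλ=1.9004628 rad; a=sin²(Δφ/2)+cosφ1·cosφ2·sin²(Δλ/2)=0.5836929766; c=2·atan2(√a, √(1-a))=1.738973941; dist=6371·c=11079.003 ≈ 11079.0 km; running total=38782.4 km
Leg 4 bearing: y=sinΔλ·cosφ2=0.54158519, x=cosφ1·sinφ2-sinφ1·cosφ2·cosΔλ=0.82381273; θ=atan2(y, x)=33.3214° ≈ 33.3°
Leg 5: φ1=0.9613553, φ2=-1.1755700, Δφ=-2.1369253, Δλ=-1.7646623 rad; a=sin²(Δφ/2)+cosφ1·cosφ2·sin²(Δλ/2)=0.8996073843; c=2·atan2(√a, √(1-a))=2.496783965; dist=6371·c=15907.011 ≈ 15907.0 km; running total=54689.4 km
Leg 5 bearing: y=sinΔλ·cosφ2=-0.37780446, x=cosφ1·sinφ2-sinφ1·cosφ2·cosΔλ=-0.46746074; θ=atan2(y, x)=-141.0547° <0 so +360° → 218.9453° ≈ 218.9°
Leg 6: φ1=-1.1755700, φ2=0.6454489, Δφ=1.8210189, Δλ=0.7470620 rad; a=sin²(Δφ/2)+cosφ1·cosφ2·sin²(Δλ/2)=0.6647636432; c=2·atan2(√a, √(1-a))=1.906599180; dist=6371·c=12146.943 ≈ 12146.9 km; running total=66836.3 km
Leg 6 bearing: y=sinΔλ·cosφ2=0.54279376, x=cosφ1·sinφ2-sinφ1·cosφ2·cosΔλ=0.77251971; θ=atan2(y, x)=35.0929° ≈ 35.1°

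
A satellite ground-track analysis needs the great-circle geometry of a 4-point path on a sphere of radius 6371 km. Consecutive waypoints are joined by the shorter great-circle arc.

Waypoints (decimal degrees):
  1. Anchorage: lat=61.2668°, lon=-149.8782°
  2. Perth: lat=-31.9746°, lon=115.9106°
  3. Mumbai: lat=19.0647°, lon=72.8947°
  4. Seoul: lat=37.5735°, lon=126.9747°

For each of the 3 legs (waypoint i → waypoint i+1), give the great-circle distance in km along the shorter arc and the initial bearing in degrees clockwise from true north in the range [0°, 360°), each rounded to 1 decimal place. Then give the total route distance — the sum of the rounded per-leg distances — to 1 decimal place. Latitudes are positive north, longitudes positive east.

Leg 1: dist=13301.4 km, bearing=256.7°
Leg 2: dist=7293.4 km, bearing=314.9°
Leg 3: dist=5594.2 km, bearing=56.5°
Total: 26189.0 km

Leg 1: φ1=1.0693074, φ2=-0.5580620, Δφ=-1.6273694, Δλ=4.6388897 rad; a=sin²(Δφ/2)+cosφ1·cosφ2·sin²(Δλ/2)=0.7471425937; c=2·atan2(√a, √(1-a))=2.087808681; dist=6371·c=13301.429 ≈ 13301.4 km; running total=13301.4 km
Leg 1 bearing: y=sinΔλ·cosφ2=-0.84599269, x=cosφ1·sinφ2-sinφ1·cosφ2·cosΔλ=-0.19994630; θ=atan2(y, x)=-103.2976° <0 so +360° → 256.7024° ≈ 256.7°
Leg 2: φ1=-0.5580620, φ2=0.3327418, Δφ=0.8908038, Δλ=-0.7507691 rad; a=sin²(Δφ/2)+cosφ1·cosφ2·sin²(Δλ/2)=0.2933765300; c=2·atan2(√a, √(1-a))=1.144779497; dist=6371·c=7293.390 ≈ 7293.4 km; running total=20594.8 km
Leg 2 bearing: y=sinΔλ·cosφ2=-0.64478278, x=cosφ1·sinφ2-sinφ1·cosφ2·cosΔλ=0.64302577; θ=atan2(y, x)=-45.0782° <0 so +360° → 314.9218° ≈ 314.9°
Leg 3: φ1=0.3327418, φ2=0.6557813, Δφ=0.3230395, Δλ=0.9438741 rad; a=sin²(Δφ/2)+cosφ1·cosφ2·sin²(Δλ/2)=0.1806807739; c=2·atan2(√a, √(1-a))=0.878068740; dist=6371·c=5594.176 ≈ 5594.2 km; running total=26189.0 km
Leg 3 bearing: y=sinΔλ·cosφ2=0.64185386, x=cosφ1·sinφ2-sinφ1·cosφ2·cosΔλ=0.42445794; θ=atan2(y, x)=56.5233° ≈ 56.5°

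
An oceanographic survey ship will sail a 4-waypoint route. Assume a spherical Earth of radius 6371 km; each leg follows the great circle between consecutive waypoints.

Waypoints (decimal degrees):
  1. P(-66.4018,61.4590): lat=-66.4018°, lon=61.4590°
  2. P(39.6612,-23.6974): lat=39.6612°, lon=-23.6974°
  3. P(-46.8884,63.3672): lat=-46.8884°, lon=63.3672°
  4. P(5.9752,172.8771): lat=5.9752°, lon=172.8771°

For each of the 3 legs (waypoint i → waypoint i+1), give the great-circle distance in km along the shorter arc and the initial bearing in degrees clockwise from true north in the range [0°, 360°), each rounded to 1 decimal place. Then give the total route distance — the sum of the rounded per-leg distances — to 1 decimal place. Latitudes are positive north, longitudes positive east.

Leg 1: φ1=-1.1589300, φ2=0.6922185, Δφ=1.8511486, Δλ=-1.4862596 rad; a=sin²(Δφ/2)+cosφ1·cosφ2·sin²(Δλ/2)=0.7794259999; c=2·atan2(√a, √(1-a))=2.163797125; dist=6371·c=13785.551 ≈ 13785.6 km; running total=13785.6 km
Leg 1 bearing: y=sinΔλ·cosφ2=-0.76708279, x=cosφ1·sinφ2-sinφ1·cosφ2·cosΔλ=0.31506893; θ=atan2(y, x)=-67.6703° <0 so +360° → 292.3297° ≈ 292.3°
Leg 2: φ1=0.6922185, φ2=-0.8183570, Δφ=-1.5105755, Δλ=1.5195639 rad; a=sin²(Δφ/2)+cosφ1·cosφ2·sin²(Δλ/2)=0.7194963676; c=2·atan2(√a, √(1-a))=2.025273629; dist=6371·c=12903.018 ≈ 12903.0 km; running total=26688.6 km
Leg 2 bearing: y=sinΔλ·cosφ2=0.68252487, x=cosφ1·sinφ2-sinφ1·cosφ2·cosΔλ=-0.58433310; θ=atan2(y, x)=130.5680° ≈ 130.6°
Leg 3: φ1=-0.8183570, φ2=0.1042869, Δφ=0.9226439, Δλ=1.9113083 rad; a=sin²(Δφ/2)+cosφ1·cosφ2·sin²(Δλ/2)=0.6514980565; c=2·atan2(√a, √(1-a))=1.878631319; dist=6371·c=11968.760 ≈ 11968.8 km; running total=38657.4 km
Leg 3 bearing: y=sinΔλ·cosφ2=0.93746279, x=cosφ1·sinφ2-sinφ1·cosφ2·cosΔλ=-0.17133850; θ=atan2(y, x)=100.3575° ≈ 100.4°

Leg 1: dist=13785.6 km, bearing=292.3°
Leg 2: dist=12903.0 km, bearing=130.6°
Leg 3: dist=11968.8 km, bearing=100.4°
Total: 38657.4 km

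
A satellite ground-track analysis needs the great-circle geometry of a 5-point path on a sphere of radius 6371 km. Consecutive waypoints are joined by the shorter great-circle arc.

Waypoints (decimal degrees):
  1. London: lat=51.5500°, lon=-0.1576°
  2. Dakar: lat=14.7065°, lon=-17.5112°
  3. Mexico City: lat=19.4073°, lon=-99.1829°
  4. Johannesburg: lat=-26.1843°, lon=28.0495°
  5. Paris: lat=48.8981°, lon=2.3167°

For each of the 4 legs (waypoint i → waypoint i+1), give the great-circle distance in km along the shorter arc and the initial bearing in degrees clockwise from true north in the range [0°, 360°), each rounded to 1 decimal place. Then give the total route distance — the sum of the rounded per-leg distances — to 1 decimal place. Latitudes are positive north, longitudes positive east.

Leg 1: dist=4379.4 km, bearing=207.0°
Leg 2: dist=8617.2 km, bearing=287.1°
Leg 3: dist=14589.1 km, bearing=108.3°
Leg 4: dist=8731.7 km, bearing=343.1°
Total: 36317.4 km

Leg 1: φ1=0.8997172, φ2=0.2566768, Δφ=-0.6430404, Δλ=-0.3028775 rad; a=sin²(Δφ/2)+cosφ1·cosφ2·sin²(Δλ/2)=0.1135503870; c=2·atan2(√a, √(1-a))=0.687398703; dist=6371·c=4379.417 ≈ 4379.4 km; running total=4379.4 km
Leg 1 bearing: y=sinΔλ·cosφ2=-0.28849635, x=cosφ1·sinφ2-sinφ1·cosφ2·cosΔλ=-0.56515187; θ=atan2(y, x)=-152.9568° <0 so +360° → 207.0432° ≈ 207.0°
Leg 2: φ1=0.2566768, φ2=0.3387213, Δφ=0.0820444, Δλ=-1.4254401 rad; a=sin²(Δφ/2)+cosφ1·cosφ2·sin²(Δλ/2)=0.3917526337; c=2·atan2(√a, √(1-a))=1.352573713; dist=6371·c=8617.247 ≈ 8617.2 km; running total=12996.6 km
Leg 2 bearing: y=sinΔλ·cosφ2=-0.93323390, x=cosφ1·sinφ2-sinφ1·cosφ2·cosΔλ=0.28671332; θ=atan2(y, x)=-72.9217° <0 so +360° → 287.0783° ≈ 287.1°
Leg 3: φ1=0.3387213, φ2=-0.4570022, Δφ=-0.7957235, Δλ=2.2206243 rad; a=sin²(Δφ/2)+cosφ1·cosφ2·sin²(Δλ/2)=0.8293652767; c=2·atan2(√a, √(1-a))=2.289926595; dist=6371·c=14589.122 ≈ 14589.1 km; running total=27585.7 km
Leg 3 bearing: y=sinΔλ·cosφ2=0.71448255, x=cosφ1·sinφ2-sinφ1·cosφ2·cosΔλ=-0.23577265; θ=atan2(y, x)=108.2624° ≈ 108.3°
Leg 4: φ1=-0.4570022, φ2=0.8534328, Δφ=1.3104351, Δλ=-0.4491221 rad; a=sin²(Δφ/2)+cosφ1·cosφ2·sin²(Δλ/2)=0.4005376371; c=2·atan2(√a, √(1-a))=1.370535731; dist=6371·c=8731.683 ≈ 8731.7 km; running total=36317.4 km
Leg 4 bearing: y=sinΔλ·cosφ2=-0.28542665, x=cosφ1·sinφ2-sinφ1·cosφ2·cosΔλ=0.93752898; θ=atan2(y, x)=-16.9326° <0 so +360° → 343.0674° ≈ 343.1°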